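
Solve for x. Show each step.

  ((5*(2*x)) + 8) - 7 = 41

Step 1. [((5*(2*x)) + 8) - 7 = 41] add 7: x sits inside (… - 7) ⇒ sub: (5*(2*x)) + 8 = 48.
Step 2. [(5*(2*x)) + 8 = 48] subtract 8: x sits inside (… + 8), so sub: 5*(2*x) = 40.
Step 3. [5*(2*x) = 40] 5 out front; divide by 5 ⇒ div: 2*x = 8.
Step 4. [2*x = 8] LHS = 2·(…); ÷2 both sides, so div: x = 4.

Answer: x ∈ {4}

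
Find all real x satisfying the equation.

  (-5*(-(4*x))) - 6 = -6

Step 1. [(-5*(-(4*x))) - 6 = -6] peel the -6: add 6 from each side. So sub: -5*(-(4*x)) = 0.
Step 2. [-5*(-(4*x)) = 0] LHS = -5·(…); ÷-5 both sides, so div: -(4*x) = 0.
Step 3. [-(4*x) = 0] flip signs both sides. So neg: 4*x = 0.
Step 4. [4*x = 0] 4 out front; divide by 4. So div: x = 0.

Answer: x ∈ {0}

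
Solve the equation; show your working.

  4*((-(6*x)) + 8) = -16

Step 1. [4*((-(6*x)) + 8) = -16] 4 out front; divide by 4, so div: (-(6*x)) + 8 = -4.
Step 2. [(-(6*x)) + 8 = -4] 8 comes off first (subtract 8) ⇒ sub: -(6*x) = -12.
Step 3. [-(6*x) = -12] leading − — multiply by −1. So neg: 6*x = 12.
Step 4. [6*x = 12] leading coefficient 6: divide by 6 ⇒ div: x = 2.

Answer: x ∈ {2}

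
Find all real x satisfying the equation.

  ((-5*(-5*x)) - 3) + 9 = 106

Step 1. [((-5*(-5*x)) - 3) + 9 = 106] subtract 9: x sits inside (… + 9) ⇒ sub: (-5*(-5*x)) - 3 = 97.
Step 2. [(-5*(-5*x)) - 3 = 97] add 3: x sits inside (… - 3) ⇒ sub: -5*(-5*x) = 100.
Step 3. [-5*(-5*x) = 100] divide by the outer -5. So div: -5*x = -20.
Step 4. [-5*x = -20] LHS = -5·(…); ÷-5 both sides, so div: x = 4.

Answer: x ∈ {4}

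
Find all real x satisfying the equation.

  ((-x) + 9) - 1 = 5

Step 1. [((-x) + 9) - 1 = 5] peel the -1: add 1 from each side ⇒ sub: (-x) + 9 = 6.
Step 2. [(-x) + 9 = 6] subtract 9: x sits inside (… + 9). So sub: -x = -3.
Step 3. [-x = -3] leading − — multiply by −1. So neg: x = 3.

Answer: x ∈ {3}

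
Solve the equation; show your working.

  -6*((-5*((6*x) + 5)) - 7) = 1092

Step 1. [-6*((-5*((6*x) + 5)) - 7) = 1092] -6·(inner) — divide through by -6 ⇒ div: (-5*((6*x) + 5)) - 7 = -182.
Step 2. [(-5*((6*x) + 5)) - 7 = -182] 7 comes off first (add 7), so sub: -5*((6*x) + 5) = -175.
Step 3. [-5*((6*x) + 5) = -175] -5·(inner) — divide through by -5. So div: (6*x) + 5 = 35.
Step 4. [(6*x) + 5 = 35] peel the +5: subtract 5 from each side, so sub: 6*x = 30.
Step 5. [6*x = 30] 6·(inner) — divide through by 6, so div: x = 5.

Answer: x ∈ {5}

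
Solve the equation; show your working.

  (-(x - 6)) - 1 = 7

Step 1. [(-(x - 6)) - 1 = 7] peel the -1: add 1 from each side, so sub: -(x - 6) = 8.
Step 2. [-(x - 6) = 8] leading − — multiply by −1 ⇒ neg: x - 6 = -8.
Step 3. [x - 6 = -8] peel the -6: add 6 from each side, so sub: x = -2.

Answer: x ∈ {-2}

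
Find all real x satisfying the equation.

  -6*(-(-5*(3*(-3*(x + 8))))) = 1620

Step 1. [-6*(-(-5*(3*(-3*(x + 8))))) = 1620] leading coefficient -6: divide by -6 ⇒ div: -(-5*(3*(-3*(x + 8)))) = -270.
Step 2. [-(-5*(3*(-3*(x + 8)))) = -270] LHS negated; negate both sides. So neg: -5*(3*(-3*(x + 8))) = 270.
Step 3. [-5*(3*(-3*(x + 8))) = 270] -5·(inner) — divide through by -5, so div: 3*(-3*(x + 8)) = -54.
Step 4. [3*(-3*(x + 8)) = -54] leading coefficient 3: divide by 3 ⇒ div: -3*(x + 8) = -18.
Step 5. [-3*(x + 8) = -18] -3·(inner) — divide through by -3 ⇒ div: x + 8 = 6.
Step 6. [x + 8 = 6] peel the +8: subtract 8 from each side, so sub: x = -2.

Answer: x ∈ {-2}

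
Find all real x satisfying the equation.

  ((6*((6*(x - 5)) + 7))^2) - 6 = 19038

Step 1. [((6*((6*(x - 5)) + 7))^2) - 6 = 19038] add 6: x sits inside (… - 6). So sub: (6*((6*(x - 5)) + 7))^2 = 19044.
Step 2. [(6*((6*(x - 5)) + 7))^2 = 19044] √ both sides: 19044 ≥ 0 gives two branches ⇒ sqrt: 6*((6*(x - 5)) + 7) = 138 or -138.
Step 3. [6*((6*(x - 5)) + 7) = 138 or -138] 6·(inner) — divide through by 6. So div: (6*(x - 5)) + 7 = 23 or -23.
Step 4. [(6*(x - 5)) + 7 = 23 or -23] subtract 7: x sits inside (… + 7), so sub: 6*(x - 5) = 16 or -30.
Step 5. [6*(x - 5) = 16 or -30] divide by the outer 6, so div: x - 5 = 8/3 or -5.
Step 6. [x - 5 = 8/3 or -5] peel the -5: add 5 from each side, so sub: x = 23/3 or 0.

Answer: x ∈ {0, 23/3}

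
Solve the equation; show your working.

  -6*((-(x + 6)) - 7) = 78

Step 1. [-6*((-(x + 6)) - 7) = 78] -6 out front; divide by -6 ⇒ div: (-(x + 6)) - 7 = -13.
Step 2. [(-(x + 6)) - 7 = -13] -7 is outermost — add 7 both sides ⇒ sub: -(x + 6) = -6.
Step 3. [-(x + 6) = -6] leading − — multiply by −1. So neg: x + 6 = 6.
Step 4. [x + 6 = 6] subtract 6: x sits inside (… + 6), so sub: x = 0.

Answer: x ∈ {0}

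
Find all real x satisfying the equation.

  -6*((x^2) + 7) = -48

Step 1. [-6*((x^2) + 7) = -48] leading coefficient -6: divide by -6. So div: (x^2) + 7 = 8.
Step 2. [(x^2) + 7 = 8] +7 is outermost — subtract 7 both sides. So sub: x^2 = 1.
Step 3. [x^2 = 1] √ both sides: 1 ≥ 0 gives two branches ⇒ sqrt: x = 1 or -1.

Answer: x ∈ {-1, 1}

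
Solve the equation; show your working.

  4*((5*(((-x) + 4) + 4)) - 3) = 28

Step 1. [4*((5*(((-x) + 4) + 4)) - 3) = 28] 4 out front; divide by 4, so div: (5*(((-x) + 4) + 4)) - 3 = 7.
Step 2. [(5*(((-x) + 4) + 4)) - 3 = 7] -3 is outermost — add 3 both sides. So sub: 5*(((-x) + 4) + 4) = 10.
Step 3. [5*(((-x) + 4) + 4) = 10] 5 out front; divide by 5 ⇒ div: ((-x) + 4) + 4 = 2.
Step 4. [((-x) + 4) + 4 = 2] +4 is outermost — subtract 4 both sides. So sub: (-x) + 4 = -2.
Step 5. [(-x) + 4 = -2] +4 is outermost — subtract 4 both sides. So sub: -x = -6.
Step 6. [-x = -6] LHS negated; negate both sides ⇒ neg: x = 6.

Answer: x ∈ {6}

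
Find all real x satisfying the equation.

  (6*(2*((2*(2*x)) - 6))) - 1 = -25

Step 1. [(6*(2*((2*(2*x)) - 6))) - 1 = -25] the outer -1 inverts by adding 1, so sub: 6*(2*((2*(2*x)) - 6)) = -24.
Step 2. [6*(2*((2*(2*x)) - 6)) = -24] 6·(inner) — divide through by 6, so div: 2*((2*(2*x)) - 6) = -4.
Step 3. [2*((2*(2*x)) - 6) = -4] LHS = 2·(…); ÷2 both sides. So div: (2*(2*x)) - 6 = -2.
Step 4. [(2*(2*x)) - 6 = -2] add 6: x sits inside (… - 6), so sub: 2*(2*x) = 4.
Step 5. [2*(2*x) = 4] LHS = 2·(…); ÷2 both sides. So div: 2*x = 2.
Step 6. [2*x = 2] 2·(inner) — divide through by 2 ⇒ div: x = 1.

Answer: x ∈ {1}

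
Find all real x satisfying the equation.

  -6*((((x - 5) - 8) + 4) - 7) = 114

Step 1. [-6*((((x - 5) - 8) + 4) - 7) = 114] -6 out front; divide by -6 ⇒ div: (((x - 5) - 8) + 4) - 7 = -19.
Step 2. [(((x - 5) - 8) + 4) - 7 = -19] the outer -7 inverts by adding 7. So sub: ((x - 5) - 8) + 4 = -12.
Step 3. [((x - 5) - 8) + 4 = -12] +4 is outermost — subtract 4 both sides. So sub: (x - 5) - 8 = -16.
Step 4. [(x - 5) - 8 = -16] add 8: x sits inside (… - 8). So sub: x - 5 = -8.
Step 5. [x - 5 = -8] the outer -5 inverts by adding 5. So sub: x = -3.

Answer: x ∈ {-3}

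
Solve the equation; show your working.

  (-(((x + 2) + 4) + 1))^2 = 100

Step 1. [(-(((x + 2) + 4) + 1))^2 = 100] 100 ≥ 0, LHS is (·)² — take ±√, so sqrt: -(((x + 2) + 4) + 1) = 10 or -10.
Step 2. [-(((x + 2) + 4) + 1) = 10 or -10] LHS negated; negate both sides. So neg: ((x + 2) + 4) + 1 = -10 or 10.
Step 3. [((x + 2) + 4) + 1 = -10 or 10] peel the +1: subtract 1 from each side ⇒ sub: (x + 2) + 4 = -11 or 9.
Step 4. [(x + 2) + 4 = -11 or 9] subtract 4: x sits inside (… + 4) ⇒ sub: x + 2 = -15 or 5.
Step 5. [x + 2 = -15 or 5] 2 comes off first (subtract 2). So sub: x = -17 or 3.

Answer: x ∈ {-17, 3}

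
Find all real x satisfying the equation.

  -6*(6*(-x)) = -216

Step 1. [-6*(6*(-x)) = -216] -6·(inner) — divide through by -6, so div: 6*(-x) = 36.
Step 2. [6*(-x) = 36] leading coefficient 6: divide by 6, so div: -x = 6.
Step 3. [-x = 6] LHS negated; negate both sides ⇒ neg: x = -6.

Answer: x ∈ {-6}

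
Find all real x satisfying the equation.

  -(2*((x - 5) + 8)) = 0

Step 1. [-(2*((x - 5) + 8)) = 0] leading − — multiply by −1 ⇒ neg: 2*((x - 5) + 8) = 0.
Step 2. [2*((x - 5) + 8) = 0] leading coefficient 2: divide by 2 ⇒ div: (x - 5) + 8 = 0.
Step 3. [(x - 5) + 8 = 0] 8 comes off first (subtract 8). So sub: x - 5 = -8.
Step 4. [x - 5 = -8] the outer -5 inverts by adding 5 ⇒ sub: x = -3.

Answer: x ∈ {-3}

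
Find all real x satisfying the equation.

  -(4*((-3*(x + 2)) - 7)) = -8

Step 1. [-(4*((-3*(x + 2)) - 7)) = -8] LHS negated; negate both sides. So neg: 4*((-3*(x + 2)) - 7) = 8.
Step 2. [4*((-3*(x + 2)) - 7) = 8] leading coefficient 4: divide by 4 ⇒ div: (-3*(x + 2)) - 7 = 2.
Step 3. [(-3*(x + 2)) - 7 = 2] the outer -7 inverts by adding 7, so sub: -3*(x + 2) = 9.
Step 4. [-3*(x + 2) = 9] divide by the outer -3, so div: x + 2 = -3.
Step 5. [x + 2 = -3] 2 comes off first (subtract 2), so sub: x = -5.

Answer: x ∈ {-5}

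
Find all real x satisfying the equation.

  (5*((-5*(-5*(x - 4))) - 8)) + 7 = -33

Step 1. [(5*((-5*(-5*(x - 4))) - 8)) + 7 = -33] subtract 7: x sits inside (… + 7). So sub: 5*((-5*(-5*(x - 4))) - 8) = -40.
Step 2. [5*((-5*(-5*(x - 4))) - 8) = -40] divide by the outer 5. So div: (-5*(-5*(x - 4))) - 8 = -8.
Step 3. [(-5*(-5*(x - 4))) - 8 = -8] -8 is outermost — add 8 both sides. So sub: -5*(-5*(x - 4)) = 0.
Step 4. [-5*(-5*(x - 4)) = 0] divide by the outer -5 ⇒ div: -5*(x - 4) = 0.
Step 5. [-5*(x - 4) = 0] -5·(inner) — divide through by -5. So div: x - 4 = 0.
Step 6. [x - 4 = 0] add 4: x sits inside (… - 4), so sub: x = 4.

Answer: x ∈ {4}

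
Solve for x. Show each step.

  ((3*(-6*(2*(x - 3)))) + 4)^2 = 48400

Step 1. [((3*(-6*(2*(x - 3)))) + 4)^2 = 48400] LHS squared, RHS 48400 ≥ 0: apply √ (±). So sqrt: (3*(-6*(2*(x - 3)))) + 4 = 220 or -220.
Step 2. [(3*(-6*(2*(x - 3)))) + 4 = 220 or -220] peel the +4: subtract 4 from each side. So sub: 3*(-6*(2*(x - 3))) = 216 or -224.
Step 3. [3*(-6*(2*(x - 3))) = 216 or -224] 3·(inner) — divide through by 3 ⇒ div: -6*(2*(x - 3)) = 72 or -224/3.
Step 4. [-6*(2*(x - 3)) = 72 or -224/3] divide by the outer -6 ⇒ div: 2*(x - 3) = -12 or 112/9.
Step 5. [2*(x - 3) = -12 or 112/9] 2 out front; divide by 2. So div: x - 3 = -6 or 56/9.
Step 6. [x - 3 = -6 or 56/9] add 3: x sits inside (… - 3). So sub: x = -3 or 83/9.

Answer: x ∈ {-3, 83/9}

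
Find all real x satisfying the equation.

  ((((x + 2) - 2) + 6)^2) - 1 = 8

Step 1. [((((x + 2) - 2) + 6)^2) - 1 = 8] peel the -1: add 1 from each side ⇒ sub: (((x + 2) - 2) + 6)^2 = 9.
Step 2. [(((x + 2) - 2) + 6)^2 = 9] 9 ≥ 0, LHS is (·)² — take ±√, so sqrt: ((x + 2) - 2) + 6 = 3 or -3.
Step 3. [((x + 2) - 2) + 6 = 3 or -3] +6 is outermost — subtract 6 both sides, so sub: (x + 2) - 2 = -3 or -9.
Step 4. [(x + 2) - 2 = -3 or -9] -2 is outermost — add 2 both sides, so sub: x + 2 = -1 or -7.
Step 5. [x + 2 = -1 or -7] 2 comes off first (subtract 2) ⇒ sub: x = -3 or -9.

Answer: x ∈ {-9, -3}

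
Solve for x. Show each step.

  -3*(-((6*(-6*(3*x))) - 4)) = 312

Step 1. [-3*(-((6*(-6*(3*x))) - 4)) = 312] -3 out front; divide by -3, so div: -((6*(-6*(3*x))) - 4) = -104.
Step 2. [-((6*(-6*(3*x))) - 4) = -104] LHS negated; negate both sides. So neg: (6*(-6*(3*x))) - 4 = 104.
Step 3. [(6*(-6*(3*x))) - 4 = 104] add 4: x sits inside (… - 4), so sub: 6*(-6*(3*x)) = 108.
Step 4. [6*(-6*(3*x)) = 108] 6 out front; divide by 6, so div: -6*(3*x) = 18.
Step 5. [-6*(3*x) = 18] -6·(inner) — divide through by -6, so div: 3*x = -3.
Step 6. [3*x = -3] 3·(inner) — divide through by 3 ⇒ div: x = -1.

Answer: x ∈ {-1}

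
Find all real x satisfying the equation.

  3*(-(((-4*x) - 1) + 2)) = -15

Step 1. [3*(-(((-4*x) - 1) + 2)) = -15] leading coefficient 3: divide by 3, so div: -(((-4*x) - 1) + 2) = -5.
Step 2. [-(((-4*x) - 1) + 2) = -5] leading − — multiply by −1 ⇒ neg: ((-4*x) - 1) + 2 = 5.
Step 3. [((-4*x) - 1) + 2 = 5] +2 is outermost — subtract 2 both sides. So sub: (-4*x) - 1 = 3.
Step 4. [(-4*x) - 1 = 3] 1 comes off first (add 1) ⇒ sub: -4*x = 4.
Step 5. [-4*x = 4] divide by the outer -4 ⇒ div: x = -1.

Answer: x ∈ {-1}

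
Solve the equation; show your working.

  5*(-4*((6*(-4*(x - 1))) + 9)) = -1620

Step 1. [5*(-4*((6*(-4*(x - 1))) + 9)) = -1620] 5·(inner) — divide through by 5, so div: -4*((6*(-4*(x - 1))) + 9) = -324.
Step 2. [-4*((6*(-4*(x - 1))) + 9) = -324] -4 out front; divide by -4 ⇒ div: (6*(-4*(x - 1))) + 9 = 81.
Step 3. [(6*(-4*(x - 1))) + 9 = 81] 9 comes off first (subtract 9) ⇒ sub: 6*(-4*(x - 1)) = 72.
Step 4. [6*(-4*(x - 1)) = 72] leading coefficient 6: divide by 6. So div: -4*(x - 1) = 12.
Step 5. [-4*(x - 1) = 12] LHS = -4·(…); ÷-4 both sides ⇒ div: x - 1 = -3.
Step 6. [x - 1 = -3] -1 is outermost — add 1 both sides ⇒ sub: x = -2.

Answer: x ∈ {-2}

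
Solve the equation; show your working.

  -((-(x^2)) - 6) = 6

Step 1. [-((-(x^2)) - 6) = 6] LHS negated; negate both sides. So neg: (-(x^2)) - 6 = -6.
Step 2. [(-(x^2)) - 6 = -6] the outer -6 inverts by adding 6 ⇒ sub: -(x^2) = 0.
Step 3. [-(x^2) = 0] flip signs both sides ⇒ neg: x^2 = 0.
Step 4. [x^2 = 0] LHS squared, RHS 0 ≥ 0: apply √ (±) ⇒ sqrt: x = 0.

Answer: x ∈ {0}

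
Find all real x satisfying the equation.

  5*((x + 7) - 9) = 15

Step 1. [5*((x + 7) - 9) = 15] divide by the outer 5. So div: (x + 7) - 9 = 3.
Step 2. [(x + 7) - 9 = 3] 9 comes off first (add 9). So sub: x + 7 = 12.
Step 3. [x + 7 = 12] subtract 7: x sits inside (… + 7). So sub: x = 5.

Answer: x ∈ {5}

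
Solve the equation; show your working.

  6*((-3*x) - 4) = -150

Step 1. [6*((-3*x) - 4) = -150] divide by the outer 6 ⇒ div: (-3*x) - 4 = -25.
Step 2. [(-3*x) - 4 = -25] the outer -4 inverts by adding 4, so sub: -3*x = -21.
Step 3. [-3*x = -21] LHS = -3·(…); ÷-3 both sides. So div: x = 7.

Answer: x ∈ {7}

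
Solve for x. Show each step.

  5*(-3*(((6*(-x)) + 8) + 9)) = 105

Step 1. [5*(-3*(((6*(-x)) + 8) + 9)) = 105] 5 out front; divide by 5 ⇒ div: -3*(((6*(-x)) + 8) + 9) = 21.
Step 2. [-3*(((6*(-x)) + 8) + 9) = 21] leading coefficient -3: divide by -3 ⇒ div: ((6*(-x)) + 8) + 9 = -7.
Step 3. [((6*(-x)) + 8) + 9 = -7] +9 is outermost — subtract 9 both sides ⇒ sub: (6*(-x)) + 8 = -16.
Step 4. [(6*(-x)) + 8 = -16] the outer +8 inverts by subtracting 8. So sub: 6*(-x) = -24.
Step 5. [6*(-x) = -24] 6 out front; divide by 6, so div: -x = -4.
Step 6. [-x = -4] flip signs both sides ⇒ neg: x = 4.

Answer: x ∈ {4}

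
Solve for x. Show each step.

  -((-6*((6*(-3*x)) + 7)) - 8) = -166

Step 1. [-((-6*((6*(-3*x)) + 7)) - 8) = -166] leading − — multiply by −1 ⇒ neg: (-6*((6*(-3*x)) + 7)) - 8 = 166.
Step 2. [(-6*((6*(-3*x)) + 7)) - 8 = 166] add 8: x sits inside (… - 8). So sub: -6*((6*(-3*x)) + 7) = 174.
Step 3. [-6*((6*(-3*x)) + 7) = 174] -6 out front; divide by -6. So div: (6*(-3*x)) + 7 = -29.
Step 4. [(6*(-3*x)) + 7 = -29] subtract 7: x sits inside (… + 7). So sub: 6*(-3*x) = -36.
Step 5. [6*(-3*x) = -36] leading coefficient 6: divide by 6 ⇒ div: -3*x = -6.
Step 6. [-3*x = -6] -3·(inner) — divide through by -3, so div: x = 2.

Answer: x ∈ {2}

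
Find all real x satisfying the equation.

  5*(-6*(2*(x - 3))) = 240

Step 1. [5*(-6*(2*(x - 3))) = 240] divide by the outer 5. So div: -6*(2*(x - 3)) = 48.
Step 2. [-6*(2*(x - 3)) = 48] leading coefficient -6: divide by -6 ⇒ div: 2*(x - 3) = -8.
Step 3. [2*(x - 3) = -8] leading coefficient 2: divide by 2 ⇒ div: x - 3 = -4.
Step 4. [x - 3 = -4] peel the -3: add 3 from each side ⇒ sub: x = -1.

Answer: x ∈ {-1}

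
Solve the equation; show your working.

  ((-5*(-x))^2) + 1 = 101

Step 1. [((-5*(-x))^2) + 1 = 101] subtract 1: x sits inside (… + 1) ⇒ sub: (-5*(-x))^2 = 100.
Step 2. [(-5*(-x))^2 = 100] LHS squared, RHS 100 ≥ 0: apply √ (±), so sqrt: -5*(-x) = 10 or -10.
Step 3. [-5*(-x) = 10 or -10] -5·(inner) — divide through by -5, so div: -x = -2 or 2.
Step 4. [-x = -2 or 2] leading − — multiply by −1 ⇒ neg: x = 2 or -2.

Answer: x ∈ {-2, 2}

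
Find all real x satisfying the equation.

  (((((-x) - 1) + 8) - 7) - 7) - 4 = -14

Step 1. [(((((-x) - 1) + 8) - 7) - 7) - 4 = -14] the outer -4 inverts by adding 4 ⇒ sub: ((((-x) - 1) + 8) - 7) - 7 = -10.
Step 2. [((((-x) - 1) + 8) - 7) - 7 = -10] peel the -7: add 7 from each side ⇒ sub: (((-x) - 1) + 8) - 7 = -3.
Step 3. [(((-x) - 1) + 8) - 7 = -3] add 7: x sits inside (… - 7), so sub: ((-x) - 1) + 8 = 4.
Step 4. [((-x) - 1) + 8 = 4] +8 is outermost — subtract 8 both sides, so sub: (-x) - 1 = -4.
Step 5. [(-x) - 1 = -4] peel the -1: add 1 from each side. So sub: -x = -3.
Step 6. [-x = -3] leading − — multiply by −1, so neg: x = 3.

Answer: x ∈ {3}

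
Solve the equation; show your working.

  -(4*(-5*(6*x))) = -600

Step 1. [-(4*(-5*(6*x))) = -600] leading − — multiply by −1 ⇒ neg: 4*(-5*(6*x)) = 600.
Step 2. [4*(-5*(6*x)) = 600] 4 out front; divide by 4 ⇒ div: -5*(6*x) = 150.
Step 3. [-5*(6*x) = 150] divide by the outer -5. So div: 6*x = -30.
Step 4. [6*x = -30] 6·(inner) — divide through by 6, so div: x = -5.

Answer: x ∈ {-5}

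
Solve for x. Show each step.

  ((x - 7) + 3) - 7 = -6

Step 1. [((x - 7) + 3) - 7 = -6] 7 comes off first (add 7) ⇒ sub: (x - 7) + 3 = 1.
Step 2. [(x - 7) + 3 = 1] subtract 3: x sits inside (… + 3) ⇒ sub: x - 7 = -2.
Step 3. [x - 7 = -2] peel the -7: add 7 from each side. So sub: x = 5.

Answer: x ∈ {5}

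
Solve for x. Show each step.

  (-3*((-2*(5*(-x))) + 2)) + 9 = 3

Step 1. [(-3*((-2*(5*(-x))) + 2)) + 9 = 3] the outer +9 inverts by subtracting 9. So sub: -3*((-2*(5*(-x))) + 2) = -6.
Step 2. [-3*((-2*(5*(-x))) + 2) = -6] -3 out front; divide by -3. So div: (-2*(5*(-x))) + 2 = 2.
Step 3. [(-2*(5*(-x))) + 2 = 2] +2 is outermost — subtract 2 both sides. So sub: -2*(5*(-x)) = 0.
Step 4. [-2*(5*(-x)) = 0] -2·(inner) — divide through by -2 ⇒ div: 5*(-x) = 0.
Step 5. [5*(-x) = 0] 5·(inner) — divide through by 5, so div: -x = 0.
Step 6. [-x = 0] leading − — multiply by −1, so neg: x = 0.

Answer: x ∈ {0}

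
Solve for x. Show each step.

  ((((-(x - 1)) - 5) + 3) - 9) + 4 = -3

Step 1. [((((-(x - 1)) - 5) + 3) - 9) + 4 = -3] the outer +4 inverts by subtracting 4. So sub: (((-(x - 1)) - 5) + 3) - 9 = -7.
Step 2. [(((-(x - 1)) - 5) + 3) - 9 = -7] the outer -9 inverts by adding 9 ⇒ sub: ((-(x - 1)) - 5) + 3 = 2.
Step 3. [((-(x - 1)) - 5) + 3 = 2] peel the +3: subtract 3 from each side, so sub: (-(x - 1)) - 5 = -1.
Step 4. [(-(x - 1)) - 5 = -1] peel the -5: add 5 from each side ⇒ sub: -(x - 1) = 4.
Step 5. [-(x - 1) = 4] flip signs both sides ⇒ neg: x - 1 = -4.
Step 6. [x - 1 = -4] add 1: x sits inside (… - 1). So sub: x = -3.

Answer: x ∈ {-3}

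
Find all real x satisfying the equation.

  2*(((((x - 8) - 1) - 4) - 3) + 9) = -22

Step 1. [2*(((((x - 8) - 1) - 4) - 3) + 9) = -22] divide by the outer 2 ⇒ div: ((((x - 8) - 1) - 4) - 3) + 9 = -11.
Step 2. [((((x - 8) - 1) - 4) - 3) + 9 = -11] the outer +9 inverts by subtracting 9 ⇒ sub: (((x - 8) - 1) - 4) - 3 = -20.
Step 3. [(((x - 8) - 1) - 4) - 3 = -20] 3 comes off first (add 3), so sub: ((x - 8) - 1) - 4 = -17.
Step 4. [((x - 8) - 1) - 4 = -17] 4 comes off first (add 4). So sub: (x - 8) - 1 = -13.
Step 5. [(x - 8) - 1 = -13] peel the -1: add 1 from each side, so sub: x - 8 = -12.
Step 6. [x - 8 = -12] -8 is outermost — add 8 both sides. So sub: x = -4.

Answer: x ∈ {-4}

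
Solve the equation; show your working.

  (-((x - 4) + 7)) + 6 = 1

Step 1. [(-((x - 4) + 7)) + 6 = 1] the outer +6 inverts by subtracting 6. So sub: -((x - 4) + 7) = -5.
Step 2. [-((x - 4) + 7) = -5] flip signs both sides, so neg: (x - 4) + 7 = 5.
Step 3. [(x - 4) + 7 = 5] subtract 7: x sits inside (… + 7), so sub: x - 4 = -2.
Step 4. [x - 4 = -2] peel the -4: add 4 from each side. So sub: x = 2.

Answer: x ∈ {2}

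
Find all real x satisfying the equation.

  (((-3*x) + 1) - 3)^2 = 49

Step 1. [(((-3*x) + 1) - 3)^2 = 49] 49 ≥ 0, LHS is (·)² — take ±√. So sqrt: ((-3*x) + 1) - 3 = 7 or -7.
Step 2. [((-3*x) + 1) - 3 = 7 or -7] the outer -3 inverts by adding 3. So sub: (-3*x) + 1 = 10 or -4.
Step 3. [(-3*x) + 1 = 10 or -4] the outer +1 inverts by subtracting 1, so sub: -3*x = 9 or -5.
Step 4. [-3*x = 9 or -5] divide by the outer -3 ⇒ div: x = -3 or 5/3.

Answer: x ∈ {-3, 5/3}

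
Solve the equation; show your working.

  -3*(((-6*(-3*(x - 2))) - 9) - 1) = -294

Step 1. [-3*(((-6*(-3*(x - 2))) - 9) - 1) = -294] LHS = -3·(…); ÷-3 both sides. So div: ((-6*(-3*(x - 2))) - 9) - 1 = 98.
Step 2. [((-6*(-3*(x - 2))) - 9) - 1 = 98] peel the -1: add 1 from each side ⇒ sub: (-6*(-3*(x - 2))) - 9 = 99.
Step 3. [(-6*(-3*(x - 2))) - 9 = 99] -9 is outermost — add 9 both sides ⇒ sub: -6*(-3*(x - 2)) = 108.
Step 4. [-6*(-3*(x - 2)) = 108] LHS = -6·(…); ÷-6 both sides, so div: -3*(x - 2) = -18.
Step 5. [-3*(x - 2) = -18] LHS = -3·(…); ÷-3 both sides. So div: x - 2 = 6.
Step 6. [x - 2 = 6] peel the -2: add 2 from each side, so sub: x = 8.

Answer: x ∈ {8}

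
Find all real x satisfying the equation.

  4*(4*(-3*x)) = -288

Step 1. [4*(4*(-3*x)) = -288] LHS = 4·(…); ÷4 both sides ⇒ div: 4*(-3*x) = -72.
Step 2. [4*(-3*x) = -72] leading coefficient 4: divide by 4 ⇒ div: -3*x = -18.
Step 3. [-3*x = -18] leading coefficient -3: divide by -3 ⇒ div: x = 6.

Answer: x ∈ {6}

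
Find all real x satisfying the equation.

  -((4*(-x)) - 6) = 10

Step 1. [-((4*(-x)) - 6) = 10] flip signs both sides ⇒ neg: (4*(-x)) - 6 = -10.
Step 2. [(4*(-x)) - 6 = -10] peel the -6: add 6 from each side ⇒ sub: 4*(-x) = -4.
Step 3. [4*(-x) = -4] 4 out front; divide by 4, so div: -x = -1.
Step 4. [-x = -1] flip signs both sides ⇒ neg: x = 1.

Answer: x ∈ {1}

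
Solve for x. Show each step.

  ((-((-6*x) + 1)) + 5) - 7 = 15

Step 1. [((-((-6*x) + 1)) + 5) - 7 = 15] -7 is outermost — add 7 both sides ⇒ sub: (-((-6*x) + 1)) + 5 = 22.
Step 2. [(-((-6*x) + 1)) + 5 = 22] subtract 5: x sits inside (… + 5). So sub: -((-6*x) + 1) = 17.
Step 3. [-((-6*x) + 1) = 17] LHS negated; negate both sides ⇒ neg: (-6*x) + 1 = -17.
Step 4. [(-6*x) + 1 = -17] 1 comes off first (subtract 1) ⇒ sub: -6*x = -18.
Step 5. [-6*x = -18] leading coefficient -6: divide by -6 ⇒ div: x = 3.

Answer: x ∈ {3}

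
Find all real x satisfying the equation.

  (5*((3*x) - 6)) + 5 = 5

Step 1. [(5*((3*x) - 6)) + 5 = 5] common factor 5 (LHS and 5) — divide through ⇒ factor: ((3*x) - 6) + 1 = 1.
Step 2. [((3*x) - 6) + 1 = 1] +1 is outermost — subtract 1 both sides, so sub: (3*x) - 6 = 0.
Step 3. [(3*x) - 6 = 0] the outer -6 inverts by adding 6. So sub: 3*x = 6.
Step 4. [3*x = 6] 3 out front; divide by 3, so div: x = 2.

Answer: x ∈ {2}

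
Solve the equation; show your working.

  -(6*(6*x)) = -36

Step 1. [-(6*(6*x)) = -36] LHS negated; negate both sides. So neg: 6*(6*x) = 36.
Step 2. [6*(6*x) = 36] LHS = 6·(…); ÷6 both sides. So div: 6*x = 6.
Step 3. [6*x = 6] leading coefficient 6: divide by 6, so div: x = 1.

Answer: x ∈ {1}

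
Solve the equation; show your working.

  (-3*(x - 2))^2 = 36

Step 1. [(-3*(x - 2))^2 = 36] LHS squared, RHS 36 ≥ 0: apply √ (±). So sqrt: -3*(x - 2) = 6 or -6.
Step 2. [-3*(x - 2) = 6 or -6] divide by the outer -3. So div: x - 2 = -2 or 2.
Step 3. [x - 2 = -2 or 2] peel the -2: add 2 from each side ⇒ sub: x = 0 or 4.

Answer: x ∈ {0, 4}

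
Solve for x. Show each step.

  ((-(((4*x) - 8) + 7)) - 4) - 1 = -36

Step 1. [((-(((4*x) - 8) + 7)) - 4) - 1 = -36] the outer -1 inverts by adding 1. So sub: (-(((4*x) - 8) + 7)) - 4 = -35.
Step 2. [(-(((4*x) - 8) + 7)) - 4 = -35] -4 is outermost — add 4 both sides. So sub: -(((4*x) - 8) + 7) = -31.
Step 3. [-(((4*x) - 8) + 7) = -31] flip signs both sides, so neg: ((4*x) - 8) + 7 = 31.
Step 4. [((4*x) - 8) + 7 = 31] 7 comes off first (subtract 7) ⇒ sub: (4*x) - 8 = 24.
Step 5. [(4*x) - 8 = 24] common factor 4 (LHS and 24) — divide through, so factor: x - 2 = 6.
Step 6. [x - 2 = 6] peel the -2: add 2 from each side ⇒ sub: x = 8.

Answer: x ∈ {8}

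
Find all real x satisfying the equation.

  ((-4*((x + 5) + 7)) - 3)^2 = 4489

Step 1. [((-4*((x + 5) + 7)) - 3)^2 = 4489] LHS squared, RHS 4489 ≥ 0: apply √ (±), so sqrt: (-4*((x + 5) + 7)) - 3 = 67 or -67.
Step 2. [(-4*((x + 5) + 7)) - 3 = 67 or -67] add 3: x sits inside (… - 3). So sub: -4*((x + 5) + 7) = 70 or -64.
Step 3. [-4*((x + 5) + 7) = 70 or -64] -4 out front; divide by -4 ⇒ div: (x + 5) + 7 = -35/2 or 16.
Step 4. [(x + 5) + 7 = -35/2 or 16] the outer +7 inverts by subtracting 7. So sub: x + 5 = -49/2 or 9.
Step 5. [x + 5 = -49/2 or 9] the outer +5 inverts by subtracting 5. So sub: x = -59/2 or 4.

Answer: x ∈ {-59/2, 4}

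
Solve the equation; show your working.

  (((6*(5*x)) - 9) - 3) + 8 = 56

Step 1. [(((6*(5*x)) - 9) - 3) + 8 = 56] +8 is outermost — subtract 8 both sides. So sub: ((6*(5*x)) - 9) - 3 = 48.
Step 2. [((6*(5*x)) - 9) - 3 = 48] add 3: x sits inside (… - 3) ⇒ sub: (6*(5*x)) - 9 = 51.
Step 3. [(6*(5*x)) - 9 = 51] add 9: x sits inside (… - 9), so sub: 6*(5*x) = 60.
Step 4. [6*(5*x) = 60] 6 out front; divide by 6 ⇒ div: 5*x = 10.
Step 5. [5*x = 10] 5·(inner) — divide through by 5 ⇒ div: x = 2.

Answer: x ∈ {2}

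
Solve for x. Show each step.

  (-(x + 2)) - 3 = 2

Step 1. [(-(x + 2)) - 3 = 2] peel the -3: add 3 from each side, so sub: -(x + 2) = 5.
Step 2. [-(x + 2) = 5] leading − — multiply by −1, so neg: x + 2 = -5.
Step 3. [x + 2 = -5] peel the +2: subtract 2 from each side ⇒ sub: x = -7.

Answer: x ∈ {-7}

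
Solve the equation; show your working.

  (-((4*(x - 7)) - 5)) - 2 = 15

Step 1. [(-((4*(x - 7)) - 5)) - 2 = 15] add 2: x sits inside (… - 2). So sub: -((4*(x - 7)) - 5) = 17.
Step 2. [-((4*(x - 7)) - 5) = 17] flip signs both sides. So neg: (4*(x - 7)) - 5 = -17.
Step 3. [(4*(x - 7)) - 5 = -17] 5 comes off first (add 5). So sub: 4*(x - 7) = -12.
Step 4. [4*(x - 7) = -12] leading coefficient 4: divide by 4, so div: x - 7 = -3.
Step 5. [x - 7 = -3] peel the -7: add 7 from each side. So sub: x = 4.

Answer: x ∈ {4}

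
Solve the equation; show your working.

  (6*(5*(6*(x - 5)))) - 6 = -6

Step 1. [(6*(5*(6*(x - 5)))) - 6 = -6] add 6: x sits inside (… - 6). So sub: 6*(5*(6*(x - 5))) = 0.
Step 2. [6*(5*(6*(x - 5))) = 0] 6 out front; divide by 6 ⇒ div: 5*(6*(x - 5)) = 0.
Step 3. [5*(6*(x - 5)) = 0] 5 out front; divide by 5. So div: 6*(x - 5) = 0.
Step 4. [6*(x - 5) = 0] 6 out front; divide by 6, so div: x - 5 = 0.
Step 5. [x - 5 = 0] the outer -5 inverts by adding 5 ⇒ sub: x = 5.

Answer: x ∈ {5}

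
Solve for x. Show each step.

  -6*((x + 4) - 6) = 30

Step 1. [-6*((x + 4) - 6) = 30] -6·(inner) — divide through by -6. So div: (x + 4) - 6 = -5.
Step 2. [(x + 4) - 6 = -5] peel the -6: add 6 from each side ⇒ sub: x + 4 = 1.
Step 3. [x + 4 = 1] subtract 4: x sits inside (… + 4) ⇒ sub: x = -3.

Answer: x ∈ {-3}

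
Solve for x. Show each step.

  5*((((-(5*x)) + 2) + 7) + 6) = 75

Step 1. [5*((((-(5*x)) + 2) + 7) + 6) = 75] leading coefficient 5: divide by 5 ⇒ div: (((-(5*x)) + 2) + 7) + 6 = 15.
Step 2. [(((-(5*x)) + 2) + 7) + 6 = 15] 6 comes off first (subtract 6), so sub: ((-(5*x)) + 2) + 7 = 9.
Step 3. [((-(5*x)) + 2) + 7 = 9] subtract 7: x sits inside (… + 7) ⇒ sub: (-(5*x)) + 2 = 2.
Step 4. [(-(5*x)) + 2 = 2] the outer +2 inverts by subtracting 2, so sub: -(5*x) = 0.
Step 5. [-(5*x) = 0] flip signs both sides, so neg: 5*x = 0.
Step 6. [5*x = 0] 5·(inner) — divide through by 5, so div: x = 0.

Answer: x ∈ {0}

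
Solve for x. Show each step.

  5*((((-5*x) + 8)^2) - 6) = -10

Step 1. [5*((((-5*x) + 8)^2) - 6) = -10] divide by the outer 5, so div: (((-5*x) + 8)^2) - 6 = -2.
Step 2. [(((-5*x) + 8)^2) - 6 = -2] the outer -6 inverts by adding 6. So sub: ((-5*x) + 8)^2 = 4.
Step 3. [((-5*x) + 8)^2 = 4] LHS squared, RHS 4 ≥ 0: apply √ (±). So sqrt: (-5*x) + 8 = 2 or -2.
Step 4. [(-5*x) + 8 = 2 or -2] +8 is outermost — subtract 8 both sides. So sub: -5*x = -6 or -10.
Step 5. [-5*x = -6 or -10] -5·(inner) — divide through by -5, so div: x = 6/5 or 2.

Answer: x ∈ {6/5, 2}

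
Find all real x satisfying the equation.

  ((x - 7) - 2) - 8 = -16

Step 1. [((x - 7) - 2) - 8 = -16] the outer -8 inverts by adding 8, so sub: (x - 7) - 2 = -8.
Step 2. [(x - 7) - 2 = -8] 2 comes off first (add 2), so sub: x - 7 = -6.
Step 3. [x - 7 = -6] add 7: x sits inside (… - 7). So sub: x = 1.

Answer: x ∈ {1}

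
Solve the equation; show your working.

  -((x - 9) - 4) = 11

Step 1. [-((x - 9) - 4) = 11] flip signs both sides. So neg: (x - 9) - 4 = -11.
Step 2. [(x - 9) - 4 = -11] add 4: x sits inside (… - 4) ⇒ sub: x - 9 = -7.
Step 3. [x - 9 = -7] the outer -9 inverts by adding 9, so sub: x = 2.

Answer: x ∈ {2}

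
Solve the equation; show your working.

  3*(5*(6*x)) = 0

Step 1. [3*(5*(6*x)) = 0] divide by the outer 3, so div: 5*(6*x) = 0.
Step 2. [5*(6*x) = 0] divide by the outer 5. So div: 6*x = 0.
Step 3. [6*x = 0] divide by the outer 6. So div: x = 0.

Answer: x ∈ {0}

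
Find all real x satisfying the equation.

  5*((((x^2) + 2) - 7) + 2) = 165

Step 1. [5*((((x^2) + 2) - 7) + 2) = 165] leading coefficient 5: divide by 5, so div: (((x^2) + 2) - 7) + 2 = 33.
Step 2. [(((x^2) + 2) - 7) + 2 = 33] the outer +2 inverts by subtracting 2. So sub: ((x^2) + 2) - 7 = 31.
Step 3. [((x^2) + 2) - 7 = 31] 7 comes off first (add 7), so sub: (x^2) + 2 = 38.
Step 4. [(x^2) + 2 = 38] +2 is outermost — subtract 2 both sides ⇒ sub: x^2 = 36.
Step 5. [x^2 = 36] 36 ≥ 0, LHS is (·)² — take ±√ ⇒ sqrt: x = 6 or -6.

Answer: x ∈ {-6, 6}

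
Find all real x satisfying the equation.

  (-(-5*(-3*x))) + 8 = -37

Step 1. [(-(-5*(-3*x))) + 8 = -37] subtract 8: x sits inside (… + 8). So sub: -(-5*(-3*x)) = -45.
Step 2. [-(-5*(-3*x)) = -45] flip signs both sides, so neg: -5*(-3*x) = 45.
Step 3. [-5*(-3*x) = 45] LHS = -5·(…); ÷-5 both sides. So div: -3*x = -9.
Step 4. [-3*x = -9] divide by the outer -3, so div: x = 3.

Answer: x ∈ {3}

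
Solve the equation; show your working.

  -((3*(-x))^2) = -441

Step 1. [-((3*(-x))^2) = -441] leading − — multiply by −1, so neg: (3*(-x))^2 = 441.
Step 2. [(3*(-x))^2 = 441] 441 ≥ 0, LHS is (·)² — take ±√. So sqrt: 3*(-x) = 21 or -21.
Step 3. [3*(-x) = 21 or -21] LHS = 3·(…); ÷3 both sides, so div: -x = 7 or -7.
Step 4. [-x = 7 or -7] LHS negated; negate both sides ⇒ neg: x = -7 or 7.

Answer: x ∈ {-7, 7}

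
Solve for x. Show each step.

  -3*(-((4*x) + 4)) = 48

Step 1. [-3*(-((4*x) + 4)) = 48] divide by the outer -3, so div: -((4*x) + 4) = -16.
Step 2. [-((4*x) + 4) = -16] flip signs both sides, so neg: (4*x) + 4 = 16.
Step 3. [(4*x) + 4 = 16] 4 | LHS and 4 | 16: pull 4 out ⇒ factor: x + 1 = 4.
Step 4. [x + 1 = 4] subtract 1: x sits inside (… + 1). So sub: x = 3.

Answer: x ∈ {3}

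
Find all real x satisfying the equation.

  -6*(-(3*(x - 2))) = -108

Step 1. [-6*(-(3*(x - 2))) = -108] -6 out front; divide by -6, so div: -(3*(x - 2)) = 18.
Step 2. [-(3*(x - 2)) = 18] leading − — multiply by −1. So neg: 3*(x - 2) = -18.
Step 3. [3*(x - 2) = -18] divide by the outer 3. So div: x - 2 = -6.
Step 4. [x - 2 = -6] add 2: x sits inside (… - 2) ⇒ sub: x = -4.

Answer: x ∈ {-4}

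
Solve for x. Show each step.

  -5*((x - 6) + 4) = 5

Step 1. [-5*((x - 6) + 4) = 5] leading coefficient -5: divide by -5. So div: (x - 6) + 4 = -1.
Step 2. [(x - 6) + 4 = -1] +4 is outermost — subtract 4 both sides ⇒ sub: x - 6 = -5.
Step 3. [x - 6 = -5] peel the -6: add 6 from each side. So sub: x = 1.

Answer: x ∈ {1}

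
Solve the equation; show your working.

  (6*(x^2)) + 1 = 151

Step 1. [(6*(x^2)) + 1 = 151] +1 is outermost — subtract 1 both sides. So sub: 6*(x^2) = 150.
Step 2. [6*(x^2) = 150] 6·(inner) — divide through by 6. So div: x^2 = 25.
Step 3. [x^2 = 25] √ both sides: 25 ≥ 0 gives two branches ⇒ sqrt: x = 5 or -5.

Answer: x ∈ {-5, 5}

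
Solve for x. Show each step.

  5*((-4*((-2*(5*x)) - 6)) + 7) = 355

Step 1. [5*((-4*((-2*(5*x)) - 6)) + 7) = 355] leading coefficient 5: divide by 5. So div: (-4*((-2*(5*x)) - 6)) + 7 = 71.
Step 2. [(-4*((-2*(5*x)) - 6)) + 7 = 71] peel the +7: subtract 7 from each side. So sub: -4*((-2*(5*x)) - 6) = 64.
Step 3. [-4*((-2*(5*x)) - 6) = 64] -4·(inner) — divide through by -4 ⇒ div: (-2*(5*x)) - 6 = -16.
Step 4. [(-2*(5*x)) - 6 = -16] -2 divides every term; factor it out, so factor: (5*x) + 3 = 8.
Step 5. [(5*x) + 3 = 8] subtract 3: x sits inside (… + 3). So sub: 5*x = 5.
Step 6. [5*x = 5] divide by the outer 5 ⇒ div: x = 1.

Answer: x ∈ {1}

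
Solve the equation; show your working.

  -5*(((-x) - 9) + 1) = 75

Step 1. [-5*(((-x) - 9) + 1) = 75] leading coefficient -5: divide by -5. So div: ((-x) - 9) + 1 = -15.
Step 2. [((-x) - 9) + 1 = -15] peel the +1: subtract 1 from each side ⇒ sub: (-x) - 9 = -16.
Step 3. [(-x) - 9 = -16] 9 comes off first (add 9). So sub: -x = -7.
Step 4. [-x = -7] flip signs both sides ⇒ neg: x = 7.

Answer: x ∈ {7}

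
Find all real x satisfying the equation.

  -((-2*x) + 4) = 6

Step 1. [-((-2*x) + 4) = 6] leading − — multiply by −1 ⇒ neg: (-2*x) + 4 = -6.
Step 2. [(-2*x) + 4 = -6] -2 divides every term; factor it out ⇒ factor: x - 2 = 3.
Step 3. [x - 2 = 3] -2 is outermost — add 2 both sides. So sub: x = 5.

Answer: x ∈ {5}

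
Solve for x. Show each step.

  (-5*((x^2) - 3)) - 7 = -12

Step 1. [(-5*((x^2) - 3)) - 7 = -12] -7 is outermost — add 7 both sides. So sub: -5*((x^2) - 3) = -5.
Step 2. [-5*((x^2) - 3) = -5] -5 out front; divide by -5, so div: (x^2) - 3 = 1.
Step 3. [(x^2) - 3 = 1] the outer -3 inverts by adding 3. So sub: x^2 = 4.
Step 4. [x^2 = 4] √ both sides: 4 ≥ 0 gives two branches, so sqrt: x = 2 or -2.

Answer: x ∈ {-2, 2}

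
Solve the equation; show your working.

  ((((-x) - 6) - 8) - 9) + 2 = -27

Step 1. [((((-x) - 6) - 8) - 9) + 2 = -27] 2 comes off first (subtract 2) ⇒ sub: (((-x) - 6) - 8) - 9 = -29.
Step 2. [(((-x) - 6) - 8) - 9 = -29] 9 comes off first (add 9). So sub: ((-x) - 6) - 8 = -20.
Step 3. [((-x) - 6) - 8 = -20] 8 comes off first (add 8) ⇒ sub: (-x) - 6 = -12.
Step 4. [(-x) - 6 = -12] 6 comes off first (add 6), so sub: -x = -6.
Step 5. [-x = -6] LHS negated; negate both sides. So neg: x = 6.

Answer: x ∈ {6}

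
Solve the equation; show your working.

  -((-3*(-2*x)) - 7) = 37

Step 1. [-((-3*(-2*x)) - 7) = 37] leading − — multiply by −1, so neg: (-3*(-2*x)) - 7 = -37.
Step 2. [(-3*(-2*x)) - 7 = -37] -7 is outermost — add 7 both sides, so sub: -3*(-2*x) = -30.
Step 3. [-3*(-2*x) = -30] LHS = -3·(…); ÷-3 both sides ⇒ div: -2*x = 10.
Step 4. [-2*x = 10] LHS = -2·(…); ÷-2 both sides. So div: x = -5.

Answer: x ∈ {-5}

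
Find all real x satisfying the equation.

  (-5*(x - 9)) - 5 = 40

Step 1. [(-5*(x - 9)) - 5 = 40] -5 divides every term; factor it out ⇒ factor: (x - 9) + 1 = -8.
Step 2. [(x - 9) + 1 = -8] 1 comes off first (subtract 1). So sub: x - 9 = -9.
Step 3. [x - 9 = -9] the outer -9 inverts by adding 9. So sub: x = 0.

Answer: x ∈ {0}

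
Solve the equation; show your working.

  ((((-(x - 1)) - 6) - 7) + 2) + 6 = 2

Step 1. [((((-(x - 1)) - 6) - 7) + 2) + 6 = 2] the outer +6 inverts by subtracting 6, so sub: (((-(x - 1)) - 6) - 7) + 2 = -4.
Step 2. [(((-(x - 1)) - 6) - 7) + 2 = -4] +2 is outermost — subtract 2 both sides ⇒ sub: ((-(x - 1)) - 6) - 7 = -6.
Step 3. [((-(x - 1)) - 6) - 7 = -6] add 7: x sits inside (… - 7), so sub: (-(x - 1)) - 6 = 1.
Step 4. [(-(x - 1)) - 6 = 1] -6 is outermost — add 6 both sides. So sub: -(x - 1) = 7.
Step 5. [-(x - 1) = 7] flip signs both sides. So neg: x - 1 = -7.
Step 6. [x - 1 = -7] peel the -1: add 1 from each side. So sub: x = -6.

Answer: x ∈ {-6}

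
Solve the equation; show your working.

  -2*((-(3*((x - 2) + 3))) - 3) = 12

Step 1. [-2*((-(3*((x - 2) + 3))) - 3) = 12] -2 out front; divide by -2 ⇒ div: (-(3*((x - 2) + 3))) - 3 = -6.
Step 2. [(-(3*((x - 2) + 3))) - 3 = -6] add 3: x sits inside (… - 3) ⇒ sub: -(3*((x - 2) + 3)) = -3.
Step 3. [-(3*((x - 2) + 3)) = -3] leading − — multiply by −1 ⇒ neg: 3*((x - 2) + 3) = 3.
Step 4. [3*((x - 2) + 3) = 3] leading coefficient 3: divide by 3. So div: (x - 2) + 3 = 1.
Step 5. [(x - 2) + 3 = 1] peel the +3: subtract 3 from each side ⇒ sub: x - 2 = -2.
Step 6. [x - 2 = -2] peel the -2: add 2 from each side. So sub: x = 0.

Answer: x ∈ {0}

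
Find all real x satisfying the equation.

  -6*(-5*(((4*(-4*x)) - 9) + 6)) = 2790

Step 1. [-6*(-5*(((4*(-4*x)) - 9) + 6)) = 2790] LHS = -6·(…); ÷-6 both sides, so div: -5*(((4*(-4*x)) - 9) + 6) = -465.
Step 2. [-5*(((4*(-4*x)) - 9) + 6) = -465] divide by the outer -5, so div: ((4*(-4*x)) - 9) + 6 = 93.
Step 3. [((4*(-4*x)) - 9) + 6 = 93] subtract 6: x sits inside (… + 6), so sub: (4*(-4*x)) - 9 = 87.
Step 4. [(4*(-4*x)) - 9 = 87] 9 comes off first (add 9). So sub: 4*(-4*x) = 96.
Step 5. [4*(-4*x) = 96] leading coefficient 4: divide by 4 ⇒ div: -4*x = 24.
Step 6. [-4*x = 24] -4 out front; divide by -4 ⇒ div: x = -6.

Answer: x ∈ {-6}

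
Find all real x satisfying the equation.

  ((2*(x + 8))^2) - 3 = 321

Step 1. [((2*(x + 8))^2) - 3 = 321] peel the -3: add 3 from each side. So sub: (2*(x + 8))^2 = 324.
Step 2. [(2*(x + 8))^2 = 324] LHS squared, RHS 324 ≥ 0: apply √ (±). So sqrt: 2*(x + 8) = 18 or -18.
Step 3. [2*(x + 8) = 18 or -18] 2·(inner) — divide through by 2, so div: x + 8 = 9 or -9.
Step 4. [x + 8 = 9 or -9] +8 is outermost — subtract 8 both sides, so sub: x = 1 or -17.

Answer: x ∈ {-17, 1}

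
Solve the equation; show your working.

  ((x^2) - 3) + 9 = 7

Step 1. [((x^2) - 3) + 9 = 7] peel the +9: subtract 9 from each side. So sub: (x^2) - 3 = -2.
Step 2. [(x^2) - 3 = -2] -3 is outermost — add 3 both sides, so sub: x^2 = 1.
Step 3. [x^2 = 1] √ both sides: 1 ≥ 0 gives two branches. So sqrt: x = 1 or -1.

Answer: x ∈ {-1, 1}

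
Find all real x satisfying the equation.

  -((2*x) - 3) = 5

Step 1. [-((2*x) - 3) = 5] leading − — multiply by −1. So neg: (2*x) - 3 = -5.
Step 2. [(2*x) - 3 = -5] -3 is outermost — add 3 both sides. So sub: 2*x = -2.
Step 3. [2*x = -2] LHS = 2·(…); ÷2 both sides ⇒ div: x = -1.

Answer: x ∈ {-1}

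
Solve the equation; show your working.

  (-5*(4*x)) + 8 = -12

Step 1. [(-5*(4*x)) + 8 = -12] peel the +8: subtract 8 from each side ⇒ sub: -5*(4*x) = -20.
Step 2. [-5*(4*x) = -20] LHS = -5·(…); ÷-5 both sides ⇒ div: 4*x = 4.
Step 3. [4*x = 4] divide by the outer 4 ⇒ div: x = 1.

Answer: x ∈ {1}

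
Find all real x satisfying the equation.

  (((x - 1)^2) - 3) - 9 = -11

Step 1. [(((x - 1)^2) - 3) - 9 = -11] 9 comes off first (add 9), so sub: ((x - 1)^2) - 3 = -2.
Step 2. [((x - 1)^2) - 3 = -2] the outer -3 inverts by adding 3, so sub: (x - 1)^2 = 1.
Step 3. [(x - 1)^2 = 1] 1 ≥ 0, LHS is (·)² — take ±√. So sqrt: x - 1 = 1 or -1.
Step 4. [x - 1 = 1 or -1] 1 comes off first (add 1). So sub: x = 2 or 0.

Answer: x ∈ {0, 2}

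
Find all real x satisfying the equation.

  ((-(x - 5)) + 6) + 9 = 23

Step 1. [((-(x - 5)) + 6) + 9 = 23] 9 comes off first (subtract 9). So sub: (-(x - 5)) + 6 = 14.
Step 2. [(-(x - 5)) + 6 = 14] peel the +6: subtract 6 from each side. So sub: -(x - 5) = 8.
Step 3. [-(x - 5) = 8] flip signs both sides. So neg: x - 5 = -8.
Step 4. [x - 5 = -8] the outer -5 inverts by adding 5, so sub: x = -3.

Answer: x ∈ {-3}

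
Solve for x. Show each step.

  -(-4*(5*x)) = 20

Step 1. [-(-4*(5*x)) = 20] flip signs both sides. So neg: -4*(5*x) = -20.
Step 2. [-4*(5*x) = -20] LHS = -4·(…); ÷-4 both sides ⇒ div: 5*x = 5.
Step 3. [5*x = 5] divide by the outer 5. So div: x = 1.

Answer: x ∈ {1}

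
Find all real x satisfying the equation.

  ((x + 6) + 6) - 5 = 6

Step 1. [((x + 6) + 6) - 5 = 6] add 5: x sits inside (… - 5), so sub: (x + 6) + 6 = 11.
Step 2. [(x + 6) + 6 = 11] +6 is outermost — subtract 6 both sides ⇒ sub: x + 6 = 5.
Step 3. [x + 6 = 5] the outer +6 inverts by subtracting 6 ⇒ sub: x = -1.

Answer: x ∈ {-1}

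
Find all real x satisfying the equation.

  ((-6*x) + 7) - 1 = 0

Step 1. [((-6*x) + 7) - 1 = 0] -1 is outermost — add 1 both sides. So sub: (-6*x) + 7 = 1.
Step 2. [(-6*x) + 7 = 1] the outer +7 inverts by subtracting 7, so sub: -6*x = -6.
Step 3. [-6*x = -6] leading coefficient -6: divide by -6, so div: x = 1.

Answer: x ∈ {1}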